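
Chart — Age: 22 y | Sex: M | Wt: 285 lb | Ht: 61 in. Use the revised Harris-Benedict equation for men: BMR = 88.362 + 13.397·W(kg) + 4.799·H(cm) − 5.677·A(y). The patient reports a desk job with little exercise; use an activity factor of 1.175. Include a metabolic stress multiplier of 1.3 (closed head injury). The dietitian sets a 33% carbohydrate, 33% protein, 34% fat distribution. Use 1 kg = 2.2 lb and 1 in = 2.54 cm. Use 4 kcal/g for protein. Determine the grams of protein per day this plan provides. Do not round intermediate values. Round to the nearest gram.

Convert to metric: weight = 285 ÷ 2.2 = 129.5455 kg; height = 61 × 2.54 = 154.94 cm.
Harris-Benedict: BMR = 88.362 + 13.397(129.5455) + 4.799(154.94) − 5.677(22) = 2442.5455 kcal/day.
TEE = 2442.5455 × 1.175 = 2869.991 kcal/day.
With stress factor 1.3: 2869.991 × 1.3 = 3730.9883 kcal/day.
Protein energy = 33% × 3730.9883 = 1231.2261 kcal.
Protein = 1231.2261 ÷ 4 kcal/g = 307.8065 g.

308 g/day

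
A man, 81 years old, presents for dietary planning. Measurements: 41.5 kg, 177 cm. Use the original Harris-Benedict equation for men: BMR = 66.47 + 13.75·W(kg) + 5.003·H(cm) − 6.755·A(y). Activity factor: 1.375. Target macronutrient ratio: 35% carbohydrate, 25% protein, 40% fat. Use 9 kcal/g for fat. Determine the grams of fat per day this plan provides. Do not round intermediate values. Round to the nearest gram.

60 g/day

Harris-Benedict: BMR = 66.47 + 13.75(41.5) + 5.003(177) − 6.755(81) = 975.471 kcal/day.
TEE = 975.471 × 1.375 = 1341.2726 kcal/day.
Fat energy = 40% × 1341.2726 = 536.5091 kcal.
Fat = 536.5091 ÷ 9 kcal/g = 59.6121 g.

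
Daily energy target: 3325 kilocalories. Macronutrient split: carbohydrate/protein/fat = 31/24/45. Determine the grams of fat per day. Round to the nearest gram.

166 g/day

Fat energy = 45% × 3325 = 1496.25 kcal.
At 9 kcal/g: 1496.25 ÷ 9 = 166.25 g.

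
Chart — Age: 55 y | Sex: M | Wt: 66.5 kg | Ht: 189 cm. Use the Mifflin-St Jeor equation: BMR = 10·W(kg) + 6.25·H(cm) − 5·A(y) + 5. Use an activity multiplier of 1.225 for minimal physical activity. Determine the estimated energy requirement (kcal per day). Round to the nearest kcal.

Mifflin-St Jeor (male): BMR = 10(66.5) + 6.25(189) − 5(55) + 5 = 665 + 1181.25 − 275 + 5 = 1576.25 kcal/day.
TEE = BMR × activity factor = 1576.25 × 1.225 = 1930.9063 kcal/day.

1931 kcal per day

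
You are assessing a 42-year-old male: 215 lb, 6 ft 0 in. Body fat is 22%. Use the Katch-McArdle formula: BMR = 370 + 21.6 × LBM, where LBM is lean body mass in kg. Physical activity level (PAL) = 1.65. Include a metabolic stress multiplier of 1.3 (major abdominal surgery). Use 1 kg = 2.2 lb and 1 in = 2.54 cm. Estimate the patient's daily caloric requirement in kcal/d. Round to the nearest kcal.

4325 kcal/d

Convert to metric: weight = 215 ÷ 2.2 = 97.7273 kg; height = (6×12 + 0) × 2.54 = 72 × 2.54 = 182.88 cm.
LBM = 97.7273 × (1 − 0.22) = 76.2273 kg. Katch-McArdle: BMR = 370 + 21.6 × 76.2273 = 2016.5091 kcal/day.
TEE = BMR × activity factor = 2016.5091 × 1.65 = 3327.24 kcal/day.
Apply stress factor: 3327.24 × 1.3 = 4325.412 kcal/day.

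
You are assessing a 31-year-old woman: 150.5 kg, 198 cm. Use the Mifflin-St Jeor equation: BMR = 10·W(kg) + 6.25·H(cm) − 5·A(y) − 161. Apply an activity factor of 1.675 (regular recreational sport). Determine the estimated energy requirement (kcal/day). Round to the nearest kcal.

Mifflin-St Jeor (female): BMR = 10(150.5) + 6.25(198) − 5(31) − 161 = 1505 + 1237.5 − 155 − 161 = 2426.5 kcal/day.
TEE = BMR × activity factor = 2426.5 × 1.675 = 4064.3875 kcal/day.

4064 kcal/day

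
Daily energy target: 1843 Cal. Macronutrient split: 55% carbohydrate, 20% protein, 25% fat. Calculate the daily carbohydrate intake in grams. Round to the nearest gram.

Carbohydrate energy = 55% × 1843 = 1013.65 kcal.
At 4 kcal/g: 1013.65 ÷ 4 = 253.4125 g.

253 g/day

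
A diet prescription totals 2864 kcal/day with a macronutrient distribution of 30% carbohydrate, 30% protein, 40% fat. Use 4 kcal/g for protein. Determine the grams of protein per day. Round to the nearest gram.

215 g/day

Protein energy = 30% × 2864 = 859.2 kcal.
At 4 kcal/g: 859.2 ÷ 4 = 214.8 g.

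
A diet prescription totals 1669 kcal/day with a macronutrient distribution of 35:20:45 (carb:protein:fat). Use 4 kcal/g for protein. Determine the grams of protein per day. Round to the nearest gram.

Protein energy = 20% × 1669 = 333.8 kcal.
At 4 kcal/g: 333.8 ÷ 4 = 83.45 g.

83 g/day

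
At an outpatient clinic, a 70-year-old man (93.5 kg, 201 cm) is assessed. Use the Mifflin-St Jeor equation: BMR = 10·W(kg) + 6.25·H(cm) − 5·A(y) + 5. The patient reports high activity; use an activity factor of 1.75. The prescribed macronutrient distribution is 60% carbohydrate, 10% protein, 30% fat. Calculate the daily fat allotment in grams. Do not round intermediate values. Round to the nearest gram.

Mifflin-St Jeor (male): BMR = 10(93.5) + 6.25(201) − 5(70) + 5 = 935 + 1256.25 − 350 + 5 = 1846.25 kcal/day.
TEE = 1846.25 × 1.75 = 3230.9375 kcal/day.
Fat energy = 30% × 3230.9375 = 969.2813 kcal.
Fat = 969.2813 ÷ 9 kcal/g = 107.6979 g.

108 g/day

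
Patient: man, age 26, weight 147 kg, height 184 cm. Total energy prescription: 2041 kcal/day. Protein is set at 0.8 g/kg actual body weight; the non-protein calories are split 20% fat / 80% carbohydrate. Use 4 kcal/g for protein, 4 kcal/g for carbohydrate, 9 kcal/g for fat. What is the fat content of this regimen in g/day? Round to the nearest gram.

Protein = 0.8 × 147 = 117.6 g → 117.6 × 4 = 470.4 kcal.
Non-protein calories = 2041 − 470.4 = 1570.6 kcal.
Fat: 20% × 1570.6 = 314.12 kcal; carbohydrate: 1256.48 kcal.
Fat: 314.12 kcal ÷ 9 kcal/g = 34.9022 g.

35 g/day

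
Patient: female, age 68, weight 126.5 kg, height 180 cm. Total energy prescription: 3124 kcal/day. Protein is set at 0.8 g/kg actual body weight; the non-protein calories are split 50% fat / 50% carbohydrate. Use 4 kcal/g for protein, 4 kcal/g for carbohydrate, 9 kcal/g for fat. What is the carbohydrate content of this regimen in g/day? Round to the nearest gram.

Protein = 0.8 × 126.5 = 101.2 g → 101.2 × 4 = 404.8 kcal.
Non-protein calories = 3124 − 404.8 = 2719.2 kcal.
Fat: 50% × 2719.2 = 1359.6 kcal; carbohydrate: 1359.6 kcal.
Carbohydrate: 1359.6 kcal ÷ 4 kcal/g = 339.9 g.

340 g/day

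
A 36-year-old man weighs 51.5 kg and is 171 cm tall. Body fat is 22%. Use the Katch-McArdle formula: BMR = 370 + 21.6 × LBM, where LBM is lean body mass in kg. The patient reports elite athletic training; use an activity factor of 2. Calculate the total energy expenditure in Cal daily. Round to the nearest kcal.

LBM = 51.5 × (1 − 0.22) = 40.17 kg. Katch-McArdle: BMR = 370 + 21.6 × 40.17 = 1237.672 kcal/day.
TEE = BMR × activity factor = 1237.672 × 2 = 2475.344 kcal/day.

2475 Cal daily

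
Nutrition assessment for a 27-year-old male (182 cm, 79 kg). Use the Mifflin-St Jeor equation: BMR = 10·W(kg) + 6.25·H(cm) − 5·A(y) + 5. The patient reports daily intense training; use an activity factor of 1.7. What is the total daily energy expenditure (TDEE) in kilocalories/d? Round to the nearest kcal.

3056 kilocalories/d

Mifflin-St Jeor (male): BMR = 10(79) + 6.25(182) − 5(27) + 5 = 790 + 1137.5 − 135 + 5 = 1797.5 kcal/day.
TEE = BMR × activity factor = 1797.5 × 1.7 = 3055.75 kcal/day.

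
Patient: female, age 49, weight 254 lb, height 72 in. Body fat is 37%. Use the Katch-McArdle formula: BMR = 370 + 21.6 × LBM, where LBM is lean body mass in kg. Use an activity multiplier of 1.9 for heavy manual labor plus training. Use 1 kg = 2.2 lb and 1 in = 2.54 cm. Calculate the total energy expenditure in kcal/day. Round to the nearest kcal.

Convert to metric: weight = 254 ÷ 2.2 = 115.4545 kg; height = 72 × 2.54 = 182.88 cm.
LBM = 115.4545 × (1 − 0.37) = 72.7364 kg. Katch-McArdle: BMR = 370 + 21.6 × 72.7364 = 1941.1055 kcal/day.
TEE = BMR × activity factor = 1941.1055 × 1.9 = 3688.1004 kcal/day.

3688 kcal/day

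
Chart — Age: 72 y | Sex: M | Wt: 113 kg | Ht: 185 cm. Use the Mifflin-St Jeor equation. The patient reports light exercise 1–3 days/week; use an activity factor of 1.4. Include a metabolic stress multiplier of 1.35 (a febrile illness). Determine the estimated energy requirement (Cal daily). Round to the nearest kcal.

3650 Cal daily

Mifflin-St Jeor (male): BMR = 10(113) + 6.25(185) − 5(72) + 5 = 1130 + 1156.25 − 360 + 5 = 1931.25 kcal/day.
TEE = BMR × activity factor = 1931.25 × 1.4 = 2703.75 kcal/day.
Apply stress factor: 2703.75 × 1.35 = 3650.0625 kcal/day.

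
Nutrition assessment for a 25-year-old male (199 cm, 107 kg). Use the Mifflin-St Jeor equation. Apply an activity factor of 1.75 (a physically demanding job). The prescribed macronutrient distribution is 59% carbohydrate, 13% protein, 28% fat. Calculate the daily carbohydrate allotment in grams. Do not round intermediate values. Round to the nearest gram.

Mifflin-St Jeor (male): BMR = 10(107) + 6.25(199) − 5(25) + 5 = 1070 + 1243.75 − 125 + 5 = 2193.75 kcal/day.
TEE = 2193.75 × 1.75 = 3839.0625 kcal/day.
Carbohydrate energy = 59% × 3839.0625 = 2265.0469 kcal.
Carbohydrate = 2265.0469 ÷ 4 kcal/g = 566.2617 g.

566 g/day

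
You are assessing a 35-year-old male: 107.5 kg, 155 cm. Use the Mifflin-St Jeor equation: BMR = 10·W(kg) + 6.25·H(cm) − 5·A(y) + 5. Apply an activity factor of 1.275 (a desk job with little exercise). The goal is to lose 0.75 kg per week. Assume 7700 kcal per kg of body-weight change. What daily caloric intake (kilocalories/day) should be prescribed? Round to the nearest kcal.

1564 kilocalories/day

Mifflin-St Jeor (male): BMR = 10(107.5) + 6.25(155) − 5(35) + 5 = 1075 + 968.75 − 175 + 5 = 1873.75 kcal/day.
TEE = 1873.75 × 1.275 = 2389.0313 kcal/day.
Required daily deficit = 0.75 × 7700 ÷ 7 = 825 kcal/day.
Target intake = 2389.0313 − 825 = 1564.0313 kcal/day.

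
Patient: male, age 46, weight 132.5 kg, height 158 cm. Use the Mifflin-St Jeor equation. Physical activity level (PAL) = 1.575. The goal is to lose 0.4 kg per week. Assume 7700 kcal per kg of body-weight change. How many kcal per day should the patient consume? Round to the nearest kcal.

Mifflin-St Jeor (male): BMR = 10(132.5) + 6.25(158) − 5(46) + 5 = 1325 + 987.5 − 230 + 5 = 2087.5 kcal/day.
TEE = 2087.5 × 1.575 = 3287.8125 kcal/day.
Required daily deficit = 0.4 × 7700 ÷ 7 = 440 kcal/day.
Target intake = 3287.8125 − 440 = 2847.8125 kcal/day.

2848 kcal per day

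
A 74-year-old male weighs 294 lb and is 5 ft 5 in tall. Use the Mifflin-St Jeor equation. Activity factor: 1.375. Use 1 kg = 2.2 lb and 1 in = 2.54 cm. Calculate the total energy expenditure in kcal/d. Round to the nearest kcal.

Convert to metric: weight = 294 ÷ 2.2 = 133.6364 kg; height = (5×12 + 5) × 2.54 = 65 × 2.54 = 165.1 cm.
Mifflin-St Jeor (male): BMR = 10(133.6364) + 6.25(165.1) − 5(74) + 5 = 1336.3636 + 1031.875 − 370 + 5 = 2003.2386 kcal/day.
TEE = BMR × activity factor = 2003.2386 × 1.375 = 2754.4531 kcal/day.

2754 kcal/d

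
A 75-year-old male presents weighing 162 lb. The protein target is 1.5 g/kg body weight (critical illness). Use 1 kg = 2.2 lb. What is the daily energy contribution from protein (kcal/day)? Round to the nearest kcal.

Weight in kg = 162 ÷ 2.2 = 73.6364 kg.
Protein = 1.5 g/kg × 73.6364 kg = 110.4545 g/day.
Protein energy = 110.4545 g × 4 kcal/g = 441.8182 kcal/day.

442 kcal/day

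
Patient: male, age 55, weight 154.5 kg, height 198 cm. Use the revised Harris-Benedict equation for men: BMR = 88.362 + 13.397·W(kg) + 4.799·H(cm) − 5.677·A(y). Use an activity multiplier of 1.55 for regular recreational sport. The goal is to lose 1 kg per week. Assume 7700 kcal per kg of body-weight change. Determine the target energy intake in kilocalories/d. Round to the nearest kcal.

Harris-Benedict: BMR = 88.362 + 13.397(154.5) + 4.799(198) − 5.677(55) = 2796.1655 kcal/day.
TEE = 2796.1655 × 1.55 = 4334.0565 kcal/day.
Required daily deficit = 1 × 7700 ÷ 7 = 1100 kcal/day.
Target intake = 4334.0565 − 1100 = 3234.0565 kcal/day.

3234 kilocalories/d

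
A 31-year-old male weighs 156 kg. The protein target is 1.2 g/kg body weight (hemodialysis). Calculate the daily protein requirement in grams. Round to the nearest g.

Protein = 1.2 g/kg × 156 kg = 187.2 g/day.

187 g/day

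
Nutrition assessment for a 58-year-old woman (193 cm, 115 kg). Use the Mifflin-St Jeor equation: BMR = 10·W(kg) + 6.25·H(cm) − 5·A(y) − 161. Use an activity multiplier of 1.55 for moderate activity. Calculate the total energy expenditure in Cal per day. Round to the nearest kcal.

Mifflin-St Jeor (female): BMR = 10(115) + 6.25(193) − 5(58) − 161 = 1150 + 1206.25 − 290 − 161 = 1905.25 kcal/day.
TEE = BMR × activity factor = 1905.25 × 1.55 = 2953.1375 kcal/day.

2953 Cal per day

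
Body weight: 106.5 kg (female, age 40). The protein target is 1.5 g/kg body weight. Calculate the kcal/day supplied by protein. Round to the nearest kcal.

Protein = 1.5 g/kg × 106.5 kg = 159.75 g/day.
Protein energy = 159.75 g × 4 kcal/g = 639 kcal/day.

639 kcal/day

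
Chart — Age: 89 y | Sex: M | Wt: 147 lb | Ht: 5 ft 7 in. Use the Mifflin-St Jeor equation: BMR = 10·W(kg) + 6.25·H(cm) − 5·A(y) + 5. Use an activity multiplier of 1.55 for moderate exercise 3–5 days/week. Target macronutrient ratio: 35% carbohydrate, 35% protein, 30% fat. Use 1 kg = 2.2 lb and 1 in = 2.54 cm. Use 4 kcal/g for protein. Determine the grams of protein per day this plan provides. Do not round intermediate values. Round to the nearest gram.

Convert to metric: weight = 147 ÷ 2.2 = 66.8182 kg; height = (5×12 + 7) × 2.54 = 67 × 2.54 = 170.18 cm.
Mifflin-St Jeor (male): BMR = 10(66.8182) + 6.25(170.18) − 5(89) + 5 = 668.1818 + 1063.625 − 445 + 5 = 1291.8068 kcal/day.
TEE = 1291.8068 × 1.55 = 2002.3006 kcal/day.
Protein energy = 35% × 2002.3006 = 700.8052 kcal.
Protein = 700.8052 ÷ 4 kcal/g = 175.2013 g.

175 g/day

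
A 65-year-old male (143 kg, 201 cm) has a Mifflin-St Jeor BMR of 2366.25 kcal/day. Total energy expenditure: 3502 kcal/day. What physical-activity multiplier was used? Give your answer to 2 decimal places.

Activity factor = TEE ÷ BMR = 3502 ÷ 2366.25 = 1.48.

1.48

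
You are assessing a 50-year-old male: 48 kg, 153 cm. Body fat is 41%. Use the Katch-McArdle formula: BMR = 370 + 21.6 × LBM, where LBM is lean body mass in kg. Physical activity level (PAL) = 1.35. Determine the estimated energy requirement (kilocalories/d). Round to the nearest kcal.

LBM = 48 × (1 − 0.41) = 28.32 kg. Katch-McArdle: BMR = 370 + 21.6 × 28.32 = 981.712 kcal/day.
TEE = BMR × activity factor = 981.712 × 1.35 = 1325.3112 kcal/day.

1325 kilocalories/d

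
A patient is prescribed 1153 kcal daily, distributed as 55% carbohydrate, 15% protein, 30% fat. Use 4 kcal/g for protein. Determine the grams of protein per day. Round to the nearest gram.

43 g/day

Protein energy = 15% × 1153 = 172.95 kcal.
At 4 kcal/g: 172.95 ÷ 4 = 43.2375 g.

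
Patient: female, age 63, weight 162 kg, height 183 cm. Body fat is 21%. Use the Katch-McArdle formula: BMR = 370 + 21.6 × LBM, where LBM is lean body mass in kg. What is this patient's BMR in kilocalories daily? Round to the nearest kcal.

3134 kilocalories daily

LBM = 162 × (1 − 0.21) = 127.98 kg. Katch-McArdle: BMR = 370 + 21.6 × 127.98 = 3134.368 kcal/day.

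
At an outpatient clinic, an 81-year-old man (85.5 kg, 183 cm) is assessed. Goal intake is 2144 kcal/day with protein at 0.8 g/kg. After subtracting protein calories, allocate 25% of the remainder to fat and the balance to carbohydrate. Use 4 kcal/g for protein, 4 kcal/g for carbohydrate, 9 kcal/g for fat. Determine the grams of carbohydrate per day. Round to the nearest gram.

351 g/day

Protein = 0.8 × 85.5 = 68.4 g → 68.4 × 4 = 273.6 kcal.
Non-protein calories = 2144 − 273.6 = 1870.4 kcal.
Fat: 25% × 1870.4 = 467.6 kcal; carbohydrate: 1402.8 kcal.
Carbohydrate: 1402.8 kcal ÷ 4 kcal/g = 350.7 g.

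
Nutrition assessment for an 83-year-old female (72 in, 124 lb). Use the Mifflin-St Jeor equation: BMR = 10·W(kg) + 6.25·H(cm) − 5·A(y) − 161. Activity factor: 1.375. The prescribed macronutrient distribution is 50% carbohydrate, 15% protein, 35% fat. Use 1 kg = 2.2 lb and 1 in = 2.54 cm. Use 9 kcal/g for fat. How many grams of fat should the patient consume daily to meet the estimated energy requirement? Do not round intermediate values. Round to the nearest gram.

60 g/day

Convert to metric: weight = 124 ÷ 2.2 = 56.3636 kg; height = 72 × 2.54 = 182.88 cm.
Mifflin-St Jeor (female): BMR = 10(56.3636) + 6.25(182.88) − 5(83) − 161 = 563.6364 + 1143 − 415 − 161 = 1130.6364 kcal/day.
TEE = 1130.6364 × 1.375 = 1554.625 kcal/day.
Fat energy = 35% × 1554.625 = 544.1188 kcal.
Fat = 544.1188 ÷ 9 kcal/g = 60.4576 g.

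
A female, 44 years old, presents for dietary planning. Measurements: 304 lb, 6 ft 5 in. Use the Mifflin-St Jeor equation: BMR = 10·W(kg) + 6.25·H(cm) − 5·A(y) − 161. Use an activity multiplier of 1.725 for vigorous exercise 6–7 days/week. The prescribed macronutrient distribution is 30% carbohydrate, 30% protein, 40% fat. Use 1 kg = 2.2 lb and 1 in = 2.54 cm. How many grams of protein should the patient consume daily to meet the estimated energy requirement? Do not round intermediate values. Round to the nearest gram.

Convert to metric: weight = 304 ÷ 2.2 = 138.1818 kg; height = (6×12 + 5) × 2.54 = 77 × 2.54 = 195.58 cm.
Mifflin-St Jeor (female): BMR = 10(138.1818) + 6.25(195.58) − 5(44) − 161 = 1381.8182 + 1222.375 − 220 − 161 = 2223.1932 kcal/day.
TEE = 2223.1932 × 1.725 = 3835.0082 kcal/day.
Protein energy = 30% × 3835.0082 = 1150.5025 kcal.
Protein = 1150.5025 ÷ 4 kcal/g = 287.6256 g.

288 g/day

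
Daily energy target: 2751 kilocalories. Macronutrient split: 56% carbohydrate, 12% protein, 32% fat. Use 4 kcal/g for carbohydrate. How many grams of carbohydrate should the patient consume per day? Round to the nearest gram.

385 g/day

Carbohydrate energy = 56% × 2751 = 1540.56 kcal.
At 4 kcal/g: 1540.56 ÷ 4 = 385.14 g.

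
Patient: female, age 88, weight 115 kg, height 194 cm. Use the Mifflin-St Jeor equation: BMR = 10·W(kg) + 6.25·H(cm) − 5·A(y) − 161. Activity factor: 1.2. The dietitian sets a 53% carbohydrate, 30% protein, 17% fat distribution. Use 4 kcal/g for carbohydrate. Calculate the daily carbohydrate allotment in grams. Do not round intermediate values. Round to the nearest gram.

280 g/day

Mifflin-St Jeor (female): BMR = 10(115) + 6.25(194) − 5(88) − 161 = 1150 + 1212.5 − 440 − 161 = 1761.5 kcal/day.
TEE = 1761.5 × 1.2 = 2113.8 kcal/day.
Carbohydrate energy = 53% × 2113.8 = 1120.314 kcal.
Carbohydrate = 1120.314 ÷ 4 kcal/g = 280.0785 g.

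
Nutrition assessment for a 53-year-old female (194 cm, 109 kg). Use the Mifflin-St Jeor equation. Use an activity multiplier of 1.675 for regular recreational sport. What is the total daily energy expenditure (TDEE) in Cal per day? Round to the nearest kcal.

Mifflin-St Jeor (female): BMR = 10(109) + 6.25(194) − 5(53) − 161 = 1090 + 1212.5 − 265 − 161 = 1876.5 kcal/day.
TEE = BMR × activity factor = 1876.5 × 1.675 = 3143.1375 kcal/day.

3143 Cal per day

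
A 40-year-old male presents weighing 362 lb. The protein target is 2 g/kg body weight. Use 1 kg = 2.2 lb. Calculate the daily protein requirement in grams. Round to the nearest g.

Weight in kg = 362 ÷ 2.2 = 164.5455 kg.
Protein = 2 g/kg × 164.5455 kg = 329.0909 g/day.

329 g/day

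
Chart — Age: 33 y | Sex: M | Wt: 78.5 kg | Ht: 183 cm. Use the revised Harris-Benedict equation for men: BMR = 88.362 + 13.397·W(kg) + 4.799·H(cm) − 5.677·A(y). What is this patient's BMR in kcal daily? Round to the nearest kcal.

1831 kcal daily

Harris-Benedict: BMR = 88.362 + 13.397(78.5) + 4.799(183) − 5.677(33) = 1830.9025 kcal/day.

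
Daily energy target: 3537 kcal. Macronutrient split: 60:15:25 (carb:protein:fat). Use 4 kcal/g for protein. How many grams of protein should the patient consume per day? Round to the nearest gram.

Protein energy = 15% × 3537 = 530.55 kcal.
At 4 kcal/g: 530.55 ÷ 4 = 132.6375 g.

133 g/day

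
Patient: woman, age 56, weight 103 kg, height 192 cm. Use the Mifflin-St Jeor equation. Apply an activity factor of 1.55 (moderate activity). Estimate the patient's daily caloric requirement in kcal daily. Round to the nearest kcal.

Mifflin-St Jeor (female): BMR = 10(103) + 6.25(192) − 5(56) − 161 = 1030 + 1200 − 280 − 161 = 1789 kcal/day.
TEE = BMR × activity factor = 1789 × 1.55 = 2772.95 kcal/day.

2773 kcal daily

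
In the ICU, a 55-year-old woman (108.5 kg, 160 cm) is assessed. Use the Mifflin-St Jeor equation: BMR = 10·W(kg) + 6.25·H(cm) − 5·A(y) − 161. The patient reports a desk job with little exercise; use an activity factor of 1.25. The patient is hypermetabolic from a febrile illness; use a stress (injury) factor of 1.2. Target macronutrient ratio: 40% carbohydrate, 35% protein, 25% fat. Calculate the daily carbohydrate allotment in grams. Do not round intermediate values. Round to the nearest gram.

Mifflin-St Jeor (female): BMR = 10(108.5) + 6.25(160) − 5(55) − 161 = 1085 + 1000 − 275 − 161 = 1649 kcal/day.
TEE = 1649 × 1.25 = 2061.25 kcal/day.
With stress factor 1.2: 2061.25 × 1.2 = 2473.5 kcal/day.
Carbohydrate energy = 40% × 2473.5 = 989.4 kcal.
Carbohydrate = 989.4 ÷ 4 kcal/g = 247.35 g.

247 g/day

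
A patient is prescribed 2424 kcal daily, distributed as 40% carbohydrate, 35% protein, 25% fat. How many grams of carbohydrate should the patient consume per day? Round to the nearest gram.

242 g/day

Carbohydrate energy = 40% × 2424 = 969.6 kcal.
At 4 kcal/g: 969.6 ÷ 4 = 242.4 g.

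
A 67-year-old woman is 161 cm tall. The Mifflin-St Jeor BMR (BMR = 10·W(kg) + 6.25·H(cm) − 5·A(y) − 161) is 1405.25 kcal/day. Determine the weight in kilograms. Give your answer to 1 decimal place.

1405.25 = 10·W + 6.25(161) − 5(67) − 161
10·W = 1405.25 − 510.25 = 895, so W = 89.5 kg.

89.5 kg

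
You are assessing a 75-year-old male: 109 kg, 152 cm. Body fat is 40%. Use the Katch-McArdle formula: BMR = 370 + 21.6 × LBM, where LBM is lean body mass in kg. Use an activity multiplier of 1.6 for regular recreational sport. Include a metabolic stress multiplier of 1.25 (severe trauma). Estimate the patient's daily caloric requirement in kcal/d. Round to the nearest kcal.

3565 kcal/d

LBM = 109 × (1 − 0.4) = 65.4 kg. Katch-McArdle: BMR = 370 + 21.6 × 65.4 = 1782.64 kcal/day.
TEE = BMR × activity factor = 1782.64 × 1.6 = 2852.224 kcal/day.
Apply stress factor: 2852.224 × 1.25 = 3565.28 kcal/day.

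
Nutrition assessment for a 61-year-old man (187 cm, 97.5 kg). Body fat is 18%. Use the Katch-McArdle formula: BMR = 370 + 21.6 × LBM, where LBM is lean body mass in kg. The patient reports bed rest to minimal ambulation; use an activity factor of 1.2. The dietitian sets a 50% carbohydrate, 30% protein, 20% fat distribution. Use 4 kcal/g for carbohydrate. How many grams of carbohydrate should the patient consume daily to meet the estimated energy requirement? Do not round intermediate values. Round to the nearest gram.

LBM = 97.5 × (1 − 0.18) = 79.95 kg. Katch-McArdle: BMR = 370 + 21.6 × 79.95 = 2096.92 kcal/day.
TEE = 2096.92 × 1.2 = 2516.304 kcal/day.
Carbohydrate energy = 50% × 2516.304 = 1258.152 kcal.
Carbohydrate = 1258.152 ÷ 4 kcal/g = 314.538 g.

315 g/day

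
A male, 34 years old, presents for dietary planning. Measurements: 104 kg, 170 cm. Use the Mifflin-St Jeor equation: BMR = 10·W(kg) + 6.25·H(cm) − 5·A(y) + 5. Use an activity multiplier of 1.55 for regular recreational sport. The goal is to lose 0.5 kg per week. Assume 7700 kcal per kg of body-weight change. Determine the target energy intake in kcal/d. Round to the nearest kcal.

2453 kcal/d

Mifflin-St Jeor (male): BMR = 10(104) + 6.25(170) − 5(34) + 5 = 1040 + 1062.5 − 170 + 5 = 1937.5 kcal/day.
TEE = 1937.5 × 1.55 = 3003.125 kcal/day.
Required daily deficit = 0.5 × 7700 ÷ 7 = 550 kcal/day.
Target intake = 3003.125 − 550 = 2453.125 kcal/day.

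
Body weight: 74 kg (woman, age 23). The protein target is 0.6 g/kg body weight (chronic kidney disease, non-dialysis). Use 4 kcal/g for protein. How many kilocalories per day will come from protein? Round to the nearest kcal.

Protein = 0.6 g/kg × 74 kg = 44.4 g/day.
Protein energy = 44.4 g × 4 kcal/g = 177.6 kcal/day.

178 kcal/day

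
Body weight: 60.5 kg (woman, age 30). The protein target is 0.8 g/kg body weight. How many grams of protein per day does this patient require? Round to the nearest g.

48 g/day

Protein = 0.8 g/kg × 60.5 kg = 48.4 g/day.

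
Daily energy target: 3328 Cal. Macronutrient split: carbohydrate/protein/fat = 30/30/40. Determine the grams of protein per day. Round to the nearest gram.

Protein energy = 30% × 3328 = 998.4 kcal.
At 4 kcal/g: 998.4 ÷ 4 = 249.6 g.

250 g/day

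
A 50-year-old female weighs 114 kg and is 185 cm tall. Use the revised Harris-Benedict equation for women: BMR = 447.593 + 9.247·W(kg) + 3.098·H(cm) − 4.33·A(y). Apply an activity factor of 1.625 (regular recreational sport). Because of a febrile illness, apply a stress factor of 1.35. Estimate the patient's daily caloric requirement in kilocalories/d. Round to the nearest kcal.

Harris-Benedict: BMR = 447.593 + 9.247(114) + 3.098(185) − 4.33(50) = 1858.381 kcal/day.
TEE = BMR × activity factor = 1858.381 × 1.625 = 3019.8691 kcal/day.
Apply stress factor: 3019.8691 × 1.35 = 4076.8233 kcal/day.

4077 kilocalories/d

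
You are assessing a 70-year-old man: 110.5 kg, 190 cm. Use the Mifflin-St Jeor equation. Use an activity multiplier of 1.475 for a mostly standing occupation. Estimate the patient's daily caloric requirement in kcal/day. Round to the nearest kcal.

2873 kcal/day

Mifflin-St Jeor (male): BMR = 10(110.5) + 6.25(190) − 5(70) + 5 = 1105 + 1187.5 − 350 + 5 = 1947.5 kcal/day.
TEE = BMR × activity factor = 1947.5 × 1.475 = 2872.5625 kcal/day.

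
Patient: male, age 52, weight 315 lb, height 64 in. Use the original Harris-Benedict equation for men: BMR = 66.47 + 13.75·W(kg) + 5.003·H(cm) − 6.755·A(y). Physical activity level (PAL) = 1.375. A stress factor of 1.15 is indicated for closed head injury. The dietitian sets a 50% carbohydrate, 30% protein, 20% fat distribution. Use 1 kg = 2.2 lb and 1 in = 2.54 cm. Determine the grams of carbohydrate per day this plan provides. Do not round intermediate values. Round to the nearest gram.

Convert to metric: weight = 315 ÷ 2.2 = 143.1818 kg; height = 64 × 2.54 = 162.56 cm.
Harris-Benedict: BMR = 66.47 + 13.75(143.1818) + 5.003(162.56) − 6.755(52) = 2497.2477 kcal/day.
TEE = 2497.2477 × 1.375 = 3433.7156 kcal/day.
With stress factor 1.15: 3433.7156 × 1.15 = 3948.7729 kcal/day.
Carbohydrate energy = 50% × 3948.7729 = 1974.3864 kcal.
Carbohydrate = 1974.3864 ÷ 4 kcal/g = 493.5966 g.

494 g/day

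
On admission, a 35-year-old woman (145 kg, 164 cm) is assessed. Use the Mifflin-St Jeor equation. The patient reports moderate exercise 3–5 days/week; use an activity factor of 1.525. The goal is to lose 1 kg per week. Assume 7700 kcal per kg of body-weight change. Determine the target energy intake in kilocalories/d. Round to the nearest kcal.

Mifflin-St Jeor (female): BMR = 10(145) + 6.25(164) − 5(35) − 161 = 1450 + 1025 − 175 − 161 = 2139 kcal/day.
TEE = 2139 × 1.525 = 3261.975 kcal/day.
Required daily deficit = 1 × 7700 ÷ 7 = 1100 kcal/day.
Target intake = 3261.975 − 1100 = 2161.975 kcal/day.

2162 kilocalories/d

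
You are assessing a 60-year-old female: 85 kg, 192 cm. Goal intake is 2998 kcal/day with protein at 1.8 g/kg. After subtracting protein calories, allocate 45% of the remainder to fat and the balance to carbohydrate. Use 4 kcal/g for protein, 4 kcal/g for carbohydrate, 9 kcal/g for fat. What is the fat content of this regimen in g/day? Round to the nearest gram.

119 g/day

Protein = 1.8 × 85 = 153 g → 153 × 4 = 612 kcal.
Non-protein calories = 2998 − 612 = 2386 kcal.
Fat: 45% × 2386 = 1073.7 kcal; carbohydrate: 1312.3 kcal.
Fat: 1073.7 kcal ÷ 9 kcal/g = 119.3 g.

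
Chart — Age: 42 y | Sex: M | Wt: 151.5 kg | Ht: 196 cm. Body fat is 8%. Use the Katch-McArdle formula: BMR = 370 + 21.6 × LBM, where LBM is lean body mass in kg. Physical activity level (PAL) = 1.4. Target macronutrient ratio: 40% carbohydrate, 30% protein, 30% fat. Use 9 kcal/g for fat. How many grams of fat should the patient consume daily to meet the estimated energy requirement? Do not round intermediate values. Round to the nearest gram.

LBM = 151.5 × (1 − 0.08) = 139.38 kg. Katch-McArdle: BMR = 370 + 21.6 × 139.38 = 3380.608 kcal/day.
TEE = 3380.608 × 1.4 = 4732.8512 kcal/day.
Fat energy = 30% × 4732.8512 = 1419.8554 kcal.
Fat = 1419.8554 ÷ 9 kcal/g = 157.7617 g.

158 g/day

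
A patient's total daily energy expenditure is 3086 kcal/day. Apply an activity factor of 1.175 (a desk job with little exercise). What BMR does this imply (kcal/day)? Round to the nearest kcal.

2626 kcal/day

BMR = TEE ÷ activity factor = 3086 ÷ 1.175 = 2626.383 kcal/day.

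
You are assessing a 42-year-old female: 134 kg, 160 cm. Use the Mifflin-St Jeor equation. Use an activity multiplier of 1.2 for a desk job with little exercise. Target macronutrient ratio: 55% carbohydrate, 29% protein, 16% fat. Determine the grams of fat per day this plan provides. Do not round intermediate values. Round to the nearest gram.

Mifflin-St Jeor (female): BMR = 10(134) + 6.25(160) − 5(42) − 161 = 1340 + 1000 − 210 − 161 = 1969 kcal/day.
TEE = 1969 × 1.2 = 2362.8 kcal/day.
Fat energy = 16% × 2362.8 = 378.048 kcal.
Fat = 378.048 ÷ 9 kcal/g = 42.0053 g.

42 g/day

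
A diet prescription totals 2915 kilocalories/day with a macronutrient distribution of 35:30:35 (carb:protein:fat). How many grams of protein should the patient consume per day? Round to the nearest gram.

Protein energy = 30% × 2915 = 874.5 kcal.
At 4 kcal/g: 874.5 ÷ 4 = 218.625 g.

219 g/day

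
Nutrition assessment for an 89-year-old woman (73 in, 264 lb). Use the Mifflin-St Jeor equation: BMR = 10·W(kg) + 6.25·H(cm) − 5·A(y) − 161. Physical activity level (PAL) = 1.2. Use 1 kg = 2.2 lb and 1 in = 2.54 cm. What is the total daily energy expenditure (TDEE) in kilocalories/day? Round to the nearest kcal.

Convert to metric: weight = 264 ÷ 2.2 = 120 kg; height = 73 × 2.54 = 185.42 cm.
Mifflin-St Jeor (female): BMR = 10(120) + 6.25(185.42) − 5(89) − 161 = 1200 + 1158.875 − 445 − 161 = 1752.875 kcal/day.
TEE = BMR × activity factor = 1752.875 × 1.2 = 2103.45 kcal/day.

2103 kilocalories/day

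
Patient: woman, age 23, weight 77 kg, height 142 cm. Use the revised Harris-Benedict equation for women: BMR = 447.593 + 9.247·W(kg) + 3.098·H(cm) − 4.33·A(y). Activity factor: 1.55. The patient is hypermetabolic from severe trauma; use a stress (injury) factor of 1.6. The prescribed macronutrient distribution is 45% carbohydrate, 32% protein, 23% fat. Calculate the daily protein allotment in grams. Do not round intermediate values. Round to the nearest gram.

298 g/day

Harris-Benedict: BMR = 447.593 + 9.247(77) + 3.098(142) − 4.33(23) = 1499.938 kcal/day.
TEE = 1499.938 × 1.55 = 2324.9039 kcal/day.
With stress factor 1.6: 2324.9039 × 1.6 = 3719.8462 kcal/day.
Protein energy = 32% × 3719.8462 = 1190.3508 kcal.
Protein = 1190.3508 ÷ 4 kcal/g = 297.5877 g.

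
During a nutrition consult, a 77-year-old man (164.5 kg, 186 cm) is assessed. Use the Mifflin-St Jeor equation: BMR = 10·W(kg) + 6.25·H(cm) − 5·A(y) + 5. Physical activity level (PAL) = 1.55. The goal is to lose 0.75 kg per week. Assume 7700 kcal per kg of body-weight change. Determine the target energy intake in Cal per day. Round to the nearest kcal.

2938 Cal per day

Mifflin-St Jeor (male): BMR = 10(164.5) + 6.25(186) − 5(77) + 5 = 1645 + 1162.5 − 385 + 5 = 2427.5 kcal/day.
TEE = 2427.5 × 1.55 = 3762.625 kcal/day.
Required daily deficit = 0.75 × 7700 ÷ 7 = 825 kcal/day.
Target intake = 3762.625 − 825 = 2937.625 kcal/day.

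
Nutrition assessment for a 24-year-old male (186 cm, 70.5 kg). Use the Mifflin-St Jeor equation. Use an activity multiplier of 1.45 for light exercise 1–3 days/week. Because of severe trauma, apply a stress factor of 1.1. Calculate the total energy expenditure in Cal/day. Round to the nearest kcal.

Mifflin-St Jeor (male): BMR = 10(70.5) + 6.25(186) − 5(24) + 5 = 705 + 1162.5 − 120 + 5 = 1752.5 kcal/day.
TEE = BMR × activity factor = 1752.5 × 1.45 = 2541.125 kcal/day.
Apply stress factor: 2541.125 × 1.1 = 2795.2375 kcal/day.

2795 Cal/day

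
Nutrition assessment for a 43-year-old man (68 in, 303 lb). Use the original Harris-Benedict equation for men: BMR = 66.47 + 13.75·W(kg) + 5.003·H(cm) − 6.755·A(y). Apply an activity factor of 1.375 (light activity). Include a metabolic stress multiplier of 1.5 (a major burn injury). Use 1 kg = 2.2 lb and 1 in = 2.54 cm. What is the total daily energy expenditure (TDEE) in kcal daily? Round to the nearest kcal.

5226 kcal daily

Convert to metric: weight = 303 ÷ 2.2 = 137.7273 kg; height = 68 × 2.54 = 172.72 cm.
Harris-Benedict: BMR = 66.47 + 13.75(137.7273) + 5.003(172.72) − 6.755(43) = 2533.8732 kcal/day.
TEE = BMR × activity factor = 2533.8732 × 1.375 = 3484.0756 kcal/day.
Apply stress factor: 3484.0756 × 1.5 = 5226.1134 kcal/day.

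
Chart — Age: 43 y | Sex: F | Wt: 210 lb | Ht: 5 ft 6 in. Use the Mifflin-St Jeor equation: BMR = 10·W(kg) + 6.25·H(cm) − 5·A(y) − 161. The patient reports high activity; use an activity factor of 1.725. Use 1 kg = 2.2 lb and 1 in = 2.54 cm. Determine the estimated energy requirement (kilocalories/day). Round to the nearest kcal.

Convert to metric: weight = 210 ÷ 2.2 = 95.4545 kg; height = (5×12 + 6) × 2.54 = 66 × 2.54 = 167.64 cm.
Mifflin-St Jeor (female): BMR = 10(95.4545) + 6.25(167.64) − 5(43) − 161 = 954.5455 + 1047.75 − 215 − 161 = 1626.2955 kcal/day.
TEE = BMR × activity factor = 1626.2955 × 1.725 = 2805.3597 kcal/day.

2805 kilocalories/day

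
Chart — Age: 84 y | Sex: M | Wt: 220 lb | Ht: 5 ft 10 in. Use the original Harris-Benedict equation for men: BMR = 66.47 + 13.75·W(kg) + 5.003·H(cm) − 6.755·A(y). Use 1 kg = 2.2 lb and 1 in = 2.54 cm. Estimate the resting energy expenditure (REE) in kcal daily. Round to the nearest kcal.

Convert to metric: weight = 220 ÷ 2.2 = 100 kg; height = (5×12 + 10) × 2.54 = 70 × 2.54 = 177.8 cm.
Harris-Benedict: BMR = 66.47 + 13.75(100) + 5.003(177.8) − 6.755(84) = 1763.5834 kcal/day.

1764 kcal daily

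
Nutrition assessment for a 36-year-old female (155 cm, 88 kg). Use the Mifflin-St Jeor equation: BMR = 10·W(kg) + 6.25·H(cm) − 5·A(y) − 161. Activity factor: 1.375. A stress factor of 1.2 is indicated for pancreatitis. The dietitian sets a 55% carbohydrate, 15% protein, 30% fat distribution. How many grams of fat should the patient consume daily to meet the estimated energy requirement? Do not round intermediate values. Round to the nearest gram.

Mifflin-St Jeor (female): BMR = 10(88) + 6.25(155) − 5(36) − 161 = 880 + 968.75 − 180 − 161 = 1507.75 kcal/day.
TEE = 1507.75 × 1.375 = 2073.1563 kcal/day.
With stress factor 1.2: 2073.1563 × 1.2 = 2487.7875 kcal/day.
Fat energy = 30% × 2487.7875 = 746.3363 kcal.
Fat = 746.3363 ÷ 9 kcal/g = 82.9263 g.

83 g/day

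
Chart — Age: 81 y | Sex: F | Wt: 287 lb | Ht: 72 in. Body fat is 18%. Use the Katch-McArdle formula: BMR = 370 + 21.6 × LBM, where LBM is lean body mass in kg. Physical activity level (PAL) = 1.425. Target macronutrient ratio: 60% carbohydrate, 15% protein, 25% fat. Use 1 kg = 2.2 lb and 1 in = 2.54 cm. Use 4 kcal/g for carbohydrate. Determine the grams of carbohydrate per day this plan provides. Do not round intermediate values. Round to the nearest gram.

Convert to metric: weight = 287 ÷ 2.2 = 130.4545 kg; height = 72 × 2.54 = 182.88 cm.
LBM = 130.4545 × (1 − 0.18) = 106.9727 kg. Katch-McArdle: BMR = 370 + 21.6 × 106.9727 = 2680.6109 kcal/day.
TEE = 2680.6109 × 1.425 = 3819.8705 kcal/day.
Carbohydrate energy = 60% × 3819.8705 = 2291.9223 kcal.
Carbohydrate = 2291.9223 ÷ 4 kcal/g = 572.9806 g.

573 g/day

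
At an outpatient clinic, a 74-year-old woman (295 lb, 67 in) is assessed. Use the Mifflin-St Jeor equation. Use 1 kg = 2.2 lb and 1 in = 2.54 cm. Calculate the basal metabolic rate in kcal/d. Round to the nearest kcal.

1874 kcal/d

Convert to metric: weight = 295 ÷ 2.2 = 134.0909 kg; height = 67 × 2.54 = 170.18 cm.
Mifflin-St Jeor (female): BMR = 10(134.0909) + 6.25(170.18) − 5(74) − 161 = 1340.9091 + 1063.625 − 370 − 161 = 1873.5341 kcal/day.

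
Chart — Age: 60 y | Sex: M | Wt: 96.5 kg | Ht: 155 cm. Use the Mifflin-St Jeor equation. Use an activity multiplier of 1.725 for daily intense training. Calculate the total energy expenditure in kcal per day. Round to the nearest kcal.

2827 kcal per day

Mifflin-St Jeor (male): BMR = 10(96.5) + 6.25(155) − 5(60) + 5 = 965 + 968.75 − 300 + 5 = 1638.75 kcal/day.
TEE = BMR × activity factor = 1638.75 × 1.725 = 2826.8438 kcal/day.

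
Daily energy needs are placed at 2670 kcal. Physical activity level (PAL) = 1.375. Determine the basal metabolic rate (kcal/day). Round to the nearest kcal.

BMR = TEE ÷ activity factor = 2670 ÷ 1.375 = 1941.8182 kcal/day.

1942 kcal/day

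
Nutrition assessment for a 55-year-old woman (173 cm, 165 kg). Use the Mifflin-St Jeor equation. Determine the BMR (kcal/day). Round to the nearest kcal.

2295 kcal/day

Mifflin-St Jeor (female): BMR = 10(165) + 6.25(173) − 5(55) − 161 = 1650 + 1081.25 − 275 − 161 = 2295.25 kcal/day.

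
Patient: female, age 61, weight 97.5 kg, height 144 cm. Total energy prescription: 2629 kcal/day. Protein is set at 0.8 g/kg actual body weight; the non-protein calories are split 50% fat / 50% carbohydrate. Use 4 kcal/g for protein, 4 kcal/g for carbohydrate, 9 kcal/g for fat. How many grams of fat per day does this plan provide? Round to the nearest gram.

129 g/day

Protein = 0.8 × 97.5 = 78 g → 78 × 4 = 312 kcal.
Non-protein calories = 2629 − 312 = 2317 kcal.
Fat: 50% × 2317 = 1158.5 kcal; carbohydrate: 1158.5 kcal.
Fat: 1158.5 kcal ÷ 9 kcal/g = 128.7222 g.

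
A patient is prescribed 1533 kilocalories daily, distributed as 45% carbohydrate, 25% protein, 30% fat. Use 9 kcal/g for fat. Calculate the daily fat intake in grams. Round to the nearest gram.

Fat energy = 30% × 1533 = 459.9 kcal.
At 9 kcal/g: 459.9 ÷ 9 = 51.1 g.

51 g/day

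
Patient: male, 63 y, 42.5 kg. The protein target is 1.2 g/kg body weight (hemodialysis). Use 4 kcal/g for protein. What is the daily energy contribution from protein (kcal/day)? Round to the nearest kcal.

Protein = 1.2 g/kg × 42.5 kg = 51 g/day.
Protein energy = 51 g × 4 kcal/g = 204 kcal/day.

204 kcal/day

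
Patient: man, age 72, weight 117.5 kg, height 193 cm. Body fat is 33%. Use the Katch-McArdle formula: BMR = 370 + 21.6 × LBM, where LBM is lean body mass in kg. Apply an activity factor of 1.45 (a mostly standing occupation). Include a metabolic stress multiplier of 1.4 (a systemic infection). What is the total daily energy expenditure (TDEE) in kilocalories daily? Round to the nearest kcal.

4203 kilocalories daily

LBM = 117.5 × (1 − 0.33) = 78.725 kg. Katch-McArdle: BMR = 370 + 21.6 × 78.725 = 2070.46 kcal/day.
TEE = BMR × activity factor = 2070.46 × 1.45 = 3002.167 kcal/day.
Apply stress factor: 3002.167 × 1.4 = 4203.0338 kcal/day.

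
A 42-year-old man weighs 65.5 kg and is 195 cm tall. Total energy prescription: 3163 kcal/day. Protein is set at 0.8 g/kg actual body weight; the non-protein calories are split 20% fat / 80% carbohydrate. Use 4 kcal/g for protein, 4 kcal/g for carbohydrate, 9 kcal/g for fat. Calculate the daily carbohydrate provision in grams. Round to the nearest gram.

Protein = 0.8 × 65.5 = 52.4 g → 52.4 × 4 = 209.6 kcal.
Non-protein calories = 3163 − 209.6 = 2953.4 kcal.
Fat: 20% × 2953.4 = 590.68 kcal; carbohydrate: 2362.72 kcal.
Carbohydrate: 2362.72 kcal ÷ 4 kcal/g = 590.68 g.

591 g/day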